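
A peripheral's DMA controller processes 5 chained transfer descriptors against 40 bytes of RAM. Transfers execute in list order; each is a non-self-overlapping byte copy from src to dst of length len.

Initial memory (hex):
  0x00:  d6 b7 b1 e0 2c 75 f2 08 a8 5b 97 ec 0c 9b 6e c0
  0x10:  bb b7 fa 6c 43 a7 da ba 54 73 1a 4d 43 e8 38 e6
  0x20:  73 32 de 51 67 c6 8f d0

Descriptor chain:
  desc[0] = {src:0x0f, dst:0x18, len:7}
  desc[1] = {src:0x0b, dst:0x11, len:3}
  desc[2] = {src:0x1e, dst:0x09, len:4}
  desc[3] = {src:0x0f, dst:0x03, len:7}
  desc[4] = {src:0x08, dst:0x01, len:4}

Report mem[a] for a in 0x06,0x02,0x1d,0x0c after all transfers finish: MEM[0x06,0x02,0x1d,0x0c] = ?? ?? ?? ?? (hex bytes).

[0] 0x0f->0x18 len=7 : c0 bb b7 fa 6c 43 a7
[1] 0x0b->0x11 len=3 : ec 0c 9b
[2] 0x1e->0x09 len=4 : a7 e6 73 32
[3] 0x0f->0x03 len=7 : c0 bb ec 0c 9b 43 a7
[4] 0x08->0x01 len=4 : 43 a7 e6 73
query mem[0x06]=0x0c, mem[0x02]=0xa7, mem[0x1d]=0x43, mem[0x0c]=0x32

MEM[0x06,0x02,0x1d,0x0c] = 0c a7 43 32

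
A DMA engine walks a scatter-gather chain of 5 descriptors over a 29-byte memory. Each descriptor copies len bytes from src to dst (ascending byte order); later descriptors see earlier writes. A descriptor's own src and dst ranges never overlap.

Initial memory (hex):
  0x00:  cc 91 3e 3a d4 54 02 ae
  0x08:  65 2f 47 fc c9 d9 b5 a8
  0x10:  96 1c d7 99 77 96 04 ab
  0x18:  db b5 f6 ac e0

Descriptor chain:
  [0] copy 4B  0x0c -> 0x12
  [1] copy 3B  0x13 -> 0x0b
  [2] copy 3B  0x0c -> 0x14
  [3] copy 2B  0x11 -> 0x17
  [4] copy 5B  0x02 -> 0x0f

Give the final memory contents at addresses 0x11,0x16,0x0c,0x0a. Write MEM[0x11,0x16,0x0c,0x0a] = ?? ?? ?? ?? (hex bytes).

MEM[0x11,0x16,0x0c,0x0a] = d4 b5 b5 47

#0 dst[0x12+4] := {0xc9,0xd9,0xb5,0xa8}
#1 dst[0x0b+3] := {0xd9,0xb5,0xa8}
#2 dst[0x14+3] := {0xb5,0xa8,0xb5}
#3 dst[0x17+2] := {0x1c,0xc9}
#4 dst[0x0f+5] := {0x3e,0x3a,0xd4,0x54,0x02}
query mem[0x11]=0xd4, mem[0x16]=0xb5, mem[0x0c]=0xb5, mem[0x0a]=0x47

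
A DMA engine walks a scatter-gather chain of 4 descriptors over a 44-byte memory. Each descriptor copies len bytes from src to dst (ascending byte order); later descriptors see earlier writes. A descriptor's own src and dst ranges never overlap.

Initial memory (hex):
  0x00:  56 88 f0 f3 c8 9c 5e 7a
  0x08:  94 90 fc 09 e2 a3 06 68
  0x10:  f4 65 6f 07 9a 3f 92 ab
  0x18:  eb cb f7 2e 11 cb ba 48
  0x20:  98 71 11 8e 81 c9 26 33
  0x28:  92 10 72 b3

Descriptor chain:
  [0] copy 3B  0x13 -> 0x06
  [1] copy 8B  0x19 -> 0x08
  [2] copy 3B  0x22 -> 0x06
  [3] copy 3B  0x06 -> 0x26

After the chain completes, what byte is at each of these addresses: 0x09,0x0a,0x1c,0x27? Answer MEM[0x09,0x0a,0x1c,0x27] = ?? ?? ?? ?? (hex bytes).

#0 dst[0x06+3] := {0x07,0x9a,0x3f}
#1 dst[0x08+8] := {0xcb,0xf7,0x2e,0x11,0xcb,0xba,0x48,0x98}
#2 dst[0x06+3] := {0x11,0x8e,0x81}
#3 dst[0x26+3] := {0x11,0x8e,0x81}
query mem[0x09]=0xf7, mem[0x0a]=0x2e, mem[0x1c]=0x11, mem[0x27]=0x8e

MEM[0x09,0x0a,0x1c,0x27] = f7 2e 11 8e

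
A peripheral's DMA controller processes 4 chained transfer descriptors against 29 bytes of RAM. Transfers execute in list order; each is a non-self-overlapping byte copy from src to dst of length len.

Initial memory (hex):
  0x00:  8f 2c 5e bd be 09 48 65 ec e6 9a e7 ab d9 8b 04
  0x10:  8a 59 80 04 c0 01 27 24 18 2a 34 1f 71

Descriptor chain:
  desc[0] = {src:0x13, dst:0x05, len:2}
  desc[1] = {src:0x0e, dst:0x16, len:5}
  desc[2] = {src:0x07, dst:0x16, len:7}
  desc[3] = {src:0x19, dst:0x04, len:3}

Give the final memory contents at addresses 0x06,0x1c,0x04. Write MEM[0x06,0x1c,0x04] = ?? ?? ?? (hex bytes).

MEM[0x06,0x1c,0x04] = ab d9 9a

[0] 0x13->0x05 len=2 : 04 c0
[1] 0x0e->0x16 len=5 : 8b 04 8a 59 80
[2] 0x07->0x16 len=7 : 65 ec e6 9a e7 ab d9
[3] 0x19->0x04 len=3 : 9a e7 ab
query mem[0x06]=0xab, mem[0x1c]=0xd9, mem[0x04]=0x9a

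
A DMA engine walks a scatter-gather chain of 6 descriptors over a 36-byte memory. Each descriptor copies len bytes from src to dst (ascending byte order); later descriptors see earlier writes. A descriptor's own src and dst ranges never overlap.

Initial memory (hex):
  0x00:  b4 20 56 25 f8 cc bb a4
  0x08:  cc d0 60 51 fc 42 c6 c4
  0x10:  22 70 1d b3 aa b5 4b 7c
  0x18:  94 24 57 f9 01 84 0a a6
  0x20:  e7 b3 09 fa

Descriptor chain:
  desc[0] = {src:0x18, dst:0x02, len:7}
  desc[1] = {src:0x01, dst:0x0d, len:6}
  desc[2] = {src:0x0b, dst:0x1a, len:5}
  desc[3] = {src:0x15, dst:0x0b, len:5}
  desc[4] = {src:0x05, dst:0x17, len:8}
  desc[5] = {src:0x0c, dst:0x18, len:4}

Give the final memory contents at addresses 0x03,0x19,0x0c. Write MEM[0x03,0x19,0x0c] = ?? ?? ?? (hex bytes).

MEM[0x03,0x19,0x0c] = 24 7c 4b

#0 dst[0x02+7] := {0x94,0x24,0x57,0xf9,0x01,0x84,0x0a}
#1 dst[0x0d+6] := {0x20,0x94,0x24,0x57,0xf9,0x01}
#2 dst[0x1a+5] := {0x51,0xfc,0x20,0x94,0x24}
#3 dst[0x0b+5] := {0xb5,0x4b,0x7c,0x94,0x24}
#4 dst[0x17+8] := {0xf9,0x01,0x84,0x0a,0xd0,0x60,0xb5,0x4b}
#5 dst[0x18+4] := {0x4b,0x7c,0x94,0x24}
query mem[0x03]=0x24, mem[0x19]=0x7c, mem[0x0c]=0x4b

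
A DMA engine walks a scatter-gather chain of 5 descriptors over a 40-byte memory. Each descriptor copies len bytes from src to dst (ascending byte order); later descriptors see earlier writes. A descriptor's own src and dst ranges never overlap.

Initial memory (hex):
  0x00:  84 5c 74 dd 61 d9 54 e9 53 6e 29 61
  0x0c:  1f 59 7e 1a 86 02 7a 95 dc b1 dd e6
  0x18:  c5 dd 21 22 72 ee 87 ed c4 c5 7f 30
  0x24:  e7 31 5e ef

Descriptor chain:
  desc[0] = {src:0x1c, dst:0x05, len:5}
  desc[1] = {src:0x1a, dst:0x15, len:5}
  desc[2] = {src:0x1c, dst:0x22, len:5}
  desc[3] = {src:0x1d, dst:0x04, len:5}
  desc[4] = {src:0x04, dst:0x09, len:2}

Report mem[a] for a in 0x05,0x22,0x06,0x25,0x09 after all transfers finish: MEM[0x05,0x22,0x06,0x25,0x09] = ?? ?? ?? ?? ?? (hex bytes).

MEM[0x05,0x22,0x06,0x25,0x09] = 87 72 ed ed ee

[0] 0x1c->0x05 len=5 : 72 ee 87 ed c4
[1] 0x1a->0x15 len=5 : 21 22 72 ee 87
[2] 0x1c->0x22 len=5 : 72 ee 87 ed c4
[3] 0x1d->0x04 len=5 : ee 87 ed c4 c5
[4] 0x04->0x09 len=2 : ee 87
query mem[0x05]=0x87, mem[0x22]=0x72, mem[0x06]=0xed, mem[0x25]=0xed, mem[0x09]=0xee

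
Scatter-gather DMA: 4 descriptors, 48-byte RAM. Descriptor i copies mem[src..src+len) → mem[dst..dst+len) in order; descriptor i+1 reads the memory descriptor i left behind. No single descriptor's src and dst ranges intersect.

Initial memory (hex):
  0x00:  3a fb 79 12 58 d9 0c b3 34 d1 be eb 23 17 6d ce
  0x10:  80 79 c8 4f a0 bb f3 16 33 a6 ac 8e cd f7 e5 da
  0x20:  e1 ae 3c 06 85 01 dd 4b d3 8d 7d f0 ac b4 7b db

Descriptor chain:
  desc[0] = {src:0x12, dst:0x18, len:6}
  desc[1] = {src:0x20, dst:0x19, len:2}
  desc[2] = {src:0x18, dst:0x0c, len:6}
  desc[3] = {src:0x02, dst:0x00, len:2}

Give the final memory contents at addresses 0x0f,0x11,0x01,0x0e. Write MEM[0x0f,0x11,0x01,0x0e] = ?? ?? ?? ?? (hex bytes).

#0 dst[0x18+6] := {0xc8,0x4f,0xa0,0xbb,0xf3,0x16}
#1 dst[0x19+2] := {0xe1,0xae}
#2 dst[0x0c+6] := {0xc8,0xe1,0xae,0xbb,0xf3,0x16}
#3 dst[0x00+2] := {0x79,0x12}
query mem[0x0f]=0xbb, mem[0x11]=0x16, mem[0x01]=0x12, mem[0x0e]=0xae

MEM[0x0f,0x11,0x01,0x0e] = bb 16 12 ae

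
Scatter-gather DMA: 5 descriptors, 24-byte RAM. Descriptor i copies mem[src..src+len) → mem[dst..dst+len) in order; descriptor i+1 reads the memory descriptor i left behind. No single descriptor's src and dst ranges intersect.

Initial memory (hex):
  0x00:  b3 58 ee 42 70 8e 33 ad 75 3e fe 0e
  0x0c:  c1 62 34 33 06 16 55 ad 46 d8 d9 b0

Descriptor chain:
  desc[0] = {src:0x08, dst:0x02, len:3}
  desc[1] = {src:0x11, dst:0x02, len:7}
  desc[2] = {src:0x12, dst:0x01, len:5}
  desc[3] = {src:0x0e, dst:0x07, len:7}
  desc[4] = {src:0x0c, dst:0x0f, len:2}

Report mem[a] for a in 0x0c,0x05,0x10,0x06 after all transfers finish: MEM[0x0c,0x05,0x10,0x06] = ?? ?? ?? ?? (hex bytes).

MEM[0x0c,0x05,0x10,0x06] = ad d9 46 d8

#0 dst[0x02+3] := {0x75,0x3e,0xfe}
#1 dst[0x02+7] := {0x16,0x55,0xad,0x46,0xd8,0xd9,0xb0}
#2 dst[0x01+5] := {0x55,0xad,0x46,0xd8,0xd9}
#3 dst[0x07+7] := {0x34,0x33,0x06,0x16,0x55,0xad,0x46}
#4 dst[0x0f+2] := {0xad,0x46}
query mem[0x0c]=0xad, mem[0x05]=0xd9, mem[0x10]=0x46, mem[0x06]=0xd8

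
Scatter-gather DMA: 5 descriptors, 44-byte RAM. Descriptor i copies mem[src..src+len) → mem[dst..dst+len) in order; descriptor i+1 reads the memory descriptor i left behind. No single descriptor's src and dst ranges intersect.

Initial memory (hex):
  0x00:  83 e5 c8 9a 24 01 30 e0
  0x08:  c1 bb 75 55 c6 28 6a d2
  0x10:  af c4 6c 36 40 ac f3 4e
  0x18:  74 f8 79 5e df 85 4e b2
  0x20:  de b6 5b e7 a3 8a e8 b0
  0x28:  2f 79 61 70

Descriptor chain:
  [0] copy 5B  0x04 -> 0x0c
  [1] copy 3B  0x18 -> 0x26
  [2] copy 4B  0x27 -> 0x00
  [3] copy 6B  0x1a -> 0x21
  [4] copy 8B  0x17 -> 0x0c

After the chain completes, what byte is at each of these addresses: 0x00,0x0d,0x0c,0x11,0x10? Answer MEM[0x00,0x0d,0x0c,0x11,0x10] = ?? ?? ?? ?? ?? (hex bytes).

MEM[0x00,0x0d,0x0c,0x11,0x10] = f8 74 4e df 5e

  after D0: wrote 5B at 0x0c = 240130e0c1
  after D1: wrote 3B at 0x26 = 74f879
  after D2: wrote 4B at 0x00 = f8797961
  after D3: wrote 6B at 0x21 = 795edf854eb2
  after D4: wrote 8B at 0x0c = 4e74f8795edf854e
query mem[0x00]=0xf8, mem[0x0d]=0x74, mem[0x0c]=0x4e, mem[0x11]=0xdf, mem[0x10]=0x5e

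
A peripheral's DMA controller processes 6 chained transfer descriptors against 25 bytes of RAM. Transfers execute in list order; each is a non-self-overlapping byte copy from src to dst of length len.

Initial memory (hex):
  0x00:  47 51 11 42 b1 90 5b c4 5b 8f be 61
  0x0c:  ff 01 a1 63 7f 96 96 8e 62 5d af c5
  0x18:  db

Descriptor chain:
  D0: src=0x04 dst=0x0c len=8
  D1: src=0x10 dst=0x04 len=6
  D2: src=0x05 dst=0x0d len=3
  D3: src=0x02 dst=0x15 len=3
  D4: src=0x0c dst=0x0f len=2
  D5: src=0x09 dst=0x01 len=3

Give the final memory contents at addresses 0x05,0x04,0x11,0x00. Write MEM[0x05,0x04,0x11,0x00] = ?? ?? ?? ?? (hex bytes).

MEM[0x05,0x04,0x11,0x00] = 8f 5b 8f 47

  after D0: wrote 8B at 0x0c = b1905bc45b8fbe61
  after D1: wrote 6B at 0x04 = 5b8fbe61625d
  after D2: wrote 3B at 0x0d = 8fbe61
  after D3: wrote 3B at 0x15 = 11425b
  after D4: wrote 2B at 0x0f = b18f
  after D5: wrote 3B at 0x01 = 5dbe61
query mem[0x05]=0x8f, mem[0x04]=0x5b, mem[0x11]=0x8f, mem[0x00]=0x47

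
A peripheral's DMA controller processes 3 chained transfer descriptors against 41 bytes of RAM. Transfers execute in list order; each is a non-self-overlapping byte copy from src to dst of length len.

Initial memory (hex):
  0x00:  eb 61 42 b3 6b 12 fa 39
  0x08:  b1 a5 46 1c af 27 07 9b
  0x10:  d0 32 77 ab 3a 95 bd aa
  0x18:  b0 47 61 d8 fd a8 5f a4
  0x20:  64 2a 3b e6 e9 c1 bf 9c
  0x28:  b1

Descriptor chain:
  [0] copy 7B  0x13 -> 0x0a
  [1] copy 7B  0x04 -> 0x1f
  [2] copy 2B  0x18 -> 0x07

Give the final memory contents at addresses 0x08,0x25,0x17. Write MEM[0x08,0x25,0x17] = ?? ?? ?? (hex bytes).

MEM[0x08,0x25,0x17] = 47 ab aa

#0 dst[0x0a+7] := {0xab,0x3a,0x95,0xbd,0xaa,0xb0,0x47}
#1 dst[0x1f+7] := {0x6b,0x12,0xfa,0x39,0xb1,0xa5,0xab}
#2 dst[0x07+2] := {0xb0,0x47}
query mem[0x08]=0x47, mem[0x25]=0xab, mem[0x17]=0xaa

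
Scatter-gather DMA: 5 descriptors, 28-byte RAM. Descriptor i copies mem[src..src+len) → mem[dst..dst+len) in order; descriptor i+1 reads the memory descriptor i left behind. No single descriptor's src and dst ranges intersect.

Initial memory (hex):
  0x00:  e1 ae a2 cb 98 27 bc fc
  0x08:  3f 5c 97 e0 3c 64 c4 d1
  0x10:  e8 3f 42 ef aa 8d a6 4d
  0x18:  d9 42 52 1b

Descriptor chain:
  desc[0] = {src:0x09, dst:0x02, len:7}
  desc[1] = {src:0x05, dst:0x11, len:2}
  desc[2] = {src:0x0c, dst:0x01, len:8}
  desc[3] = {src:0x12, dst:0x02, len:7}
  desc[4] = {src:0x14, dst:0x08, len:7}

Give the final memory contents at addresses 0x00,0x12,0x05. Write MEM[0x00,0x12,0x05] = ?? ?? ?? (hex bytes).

D0: mem[0x02..0x08] <- [5c 97 e0 3c 64 c4 d1]
D1: mem[0x11..0x12] <- [3c 64]
D2: mem[0x01..0x08] <- [3c 64 c4 d1 e8 3c 64 ef]
D3: mem[0x02..0x08] <- [64 ef aa 8d a6 4d d9]
D4: mem[0x08..0x0e] <- [aa 8d a6 4d d9 42 52]
query mem[0x00]=0xe1, mem[0x12]=0x64, mem[0x05]=0x8d

MEM[0x00,0x12,0x05] = e1 64 8d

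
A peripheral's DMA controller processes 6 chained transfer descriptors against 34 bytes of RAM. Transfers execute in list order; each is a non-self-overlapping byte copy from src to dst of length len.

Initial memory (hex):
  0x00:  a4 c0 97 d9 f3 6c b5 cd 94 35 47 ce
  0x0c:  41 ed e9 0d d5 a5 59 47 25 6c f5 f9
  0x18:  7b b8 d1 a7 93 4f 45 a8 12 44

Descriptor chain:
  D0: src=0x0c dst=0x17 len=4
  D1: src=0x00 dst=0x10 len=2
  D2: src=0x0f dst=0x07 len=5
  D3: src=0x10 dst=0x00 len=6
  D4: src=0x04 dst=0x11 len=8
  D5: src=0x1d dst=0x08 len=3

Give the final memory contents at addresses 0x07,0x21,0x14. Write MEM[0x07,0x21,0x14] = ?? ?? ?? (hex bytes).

MEM[0x07,0x21,0x14] = 0d 44 0d

#0 dst[0x17+4] := {0x41,0xed,0xe9,0x0d}
#1 dst[0x10+2] := {0xa4,0xc0}
#2 dst[0x07+5] := {0x0d,0xa4,0xc0,0x59,0x47}
#3 dst[0x00+6] := {0xa4,0xc0,0x59,0x47,0x25,0x6c}
#4 dst[0x11+8] := {0x25,0x6c,0xb5,0x0d,0xa4,0xc0,0x59,0x47}
#5 dst[0x08+3] := {0x4f,0x45,0xa8}
query mem[0x07]=0x0d, mem[0x21]=0x44, mem[0x14]=0x0d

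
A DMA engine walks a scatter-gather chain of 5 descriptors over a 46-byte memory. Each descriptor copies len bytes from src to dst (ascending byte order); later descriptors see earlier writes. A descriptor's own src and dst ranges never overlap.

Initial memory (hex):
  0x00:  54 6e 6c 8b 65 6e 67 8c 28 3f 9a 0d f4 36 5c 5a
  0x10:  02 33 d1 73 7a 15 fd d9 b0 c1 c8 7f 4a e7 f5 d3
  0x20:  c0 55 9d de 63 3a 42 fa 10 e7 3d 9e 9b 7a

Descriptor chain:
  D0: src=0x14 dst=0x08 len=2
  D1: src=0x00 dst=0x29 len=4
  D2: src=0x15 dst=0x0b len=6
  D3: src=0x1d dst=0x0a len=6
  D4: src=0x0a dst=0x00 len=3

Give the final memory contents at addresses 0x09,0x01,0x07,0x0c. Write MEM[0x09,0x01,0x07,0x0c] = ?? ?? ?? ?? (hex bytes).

MEM[0x09,0x01,0x07,0x0c] = 15 f5 8c d3

#0 dst[0x08+2] := {0x7a,0x15}
#1 dst[0x29+4] := {0x54,0x6e,0x6c,0x8b}
#2 dst[0x0b+6] := {0x15,0xfd,0xd9,0xb0,0xc1,0xc8}
#3 dst[0x0a+6] := {0xe7,0xf5,0xd3,0xc0,0x55,0x9d}
#4 dst[0x00+3] := {0xe7,0xf5,0xd3}
query mem[0x09]=0x15, mem[0x01]=0xf5, mem[0x07]=0x8c, mem[0x0c]=0xd3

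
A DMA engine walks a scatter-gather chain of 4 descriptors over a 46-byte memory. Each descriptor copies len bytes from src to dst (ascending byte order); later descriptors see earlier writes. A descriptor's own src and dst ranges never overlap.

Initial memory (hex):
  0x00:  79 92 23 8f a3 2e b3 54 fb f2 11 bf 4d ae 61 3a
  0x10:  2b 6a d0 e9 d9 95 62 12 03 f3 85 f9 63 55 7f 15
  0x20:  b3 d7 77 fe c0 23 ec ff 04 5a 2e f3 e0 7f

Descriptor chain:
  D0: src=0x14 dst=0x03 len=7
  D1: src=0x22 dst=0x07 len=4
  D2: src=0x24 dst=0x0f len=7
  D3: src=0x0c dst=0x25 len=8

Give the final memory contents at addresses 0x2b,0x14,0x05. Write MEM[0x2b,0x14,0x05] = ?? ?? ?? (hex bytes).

MEM[0x2b,0x14,0x05] = ff 5a 62

D0: mem[0x03..0x09] <- [d9 95 62 12 03 f3 85]
D1: mem[0x07..0x0a] <- [77 fe c0 23]
D2: mem[0x0f..0x15] <- [c0 23 ec ff 04 5a 2e]
D3: mem[0x25..0x2c] <- [4d ae 61 c0 23 ec ff 04]
query mem[0x2b]=0xff, mem[0x14]=0x5a, mem[0x05]=0x62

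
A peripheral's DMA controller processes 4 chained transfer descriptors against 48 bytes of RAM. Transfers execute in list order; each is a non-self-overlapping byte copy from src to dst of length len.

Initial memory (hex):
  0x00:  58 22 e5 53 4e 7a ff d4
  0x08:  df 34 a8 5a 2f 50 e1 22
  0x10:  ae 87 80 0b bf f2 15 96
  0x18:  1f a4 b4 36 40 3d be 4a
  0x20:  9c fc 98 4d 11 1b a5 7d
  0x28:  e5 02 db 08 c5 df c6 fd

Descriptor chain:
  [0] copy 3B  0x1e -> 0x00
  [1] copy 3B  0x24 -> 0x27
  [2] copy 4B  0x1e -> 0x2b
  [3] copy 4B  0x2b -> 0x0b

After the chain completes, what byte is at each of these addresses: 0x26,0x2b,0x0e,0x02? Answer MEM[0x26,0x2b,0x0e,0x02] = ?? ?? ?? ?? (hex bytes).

MEM[0x26,0x2b,0x0e,0x02] = a5 be fc 9c

D0: mem[0x00..0x02] <- [be 4a 9c]
D1: mem[0x27..0x29] <- [11 1b a5]
D2: mem[0x2b..0x2e] <- [be 4a 9c fc]
D3: mem[0x0b..0x0e] <- [be 4a 9c fc]
query mem[0x26]=0xa5, mem[0x2b]=0xbe, mem[0x0e]=0xfc, mem[0x02]=0x9c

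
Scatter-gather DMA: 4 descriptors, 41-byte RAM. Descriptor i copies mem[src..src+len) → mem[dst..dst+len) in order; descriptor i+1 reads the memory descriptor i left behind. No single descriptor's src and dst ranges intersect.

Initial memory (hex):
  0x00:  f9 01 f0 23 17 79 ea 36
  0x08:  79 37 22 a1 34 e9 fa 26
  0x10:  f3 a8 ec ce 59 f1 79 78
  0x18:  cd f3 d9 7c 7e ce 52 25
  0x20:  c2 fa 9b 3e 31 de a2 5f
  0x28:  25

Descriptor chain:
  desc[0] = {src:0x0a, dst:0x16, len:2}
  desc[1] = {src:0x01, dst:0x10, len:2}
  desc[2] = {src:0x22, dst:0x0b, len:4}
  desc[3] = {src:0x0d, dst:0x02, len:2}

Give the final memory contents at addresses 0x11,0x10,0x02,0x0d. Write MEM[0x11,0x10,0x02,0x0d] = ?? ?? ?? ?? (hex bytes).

[0] 0x0a->0x16 len=2 : 22 a1
[1] 0x01->0x10 len=2 : 01 f0
[2] 0x22->0x0b len=4 : 9b 3e 31 de
[3] 0x0d->0x02 len=2 : 31 de
query mem[0x11]=0xf0, mem[0x10]=0x01, mem[0x02]=0x31, mem[0x0d]=0x31

MEM[0x11,0x10,0x02,0x0d] = f0 01 31 31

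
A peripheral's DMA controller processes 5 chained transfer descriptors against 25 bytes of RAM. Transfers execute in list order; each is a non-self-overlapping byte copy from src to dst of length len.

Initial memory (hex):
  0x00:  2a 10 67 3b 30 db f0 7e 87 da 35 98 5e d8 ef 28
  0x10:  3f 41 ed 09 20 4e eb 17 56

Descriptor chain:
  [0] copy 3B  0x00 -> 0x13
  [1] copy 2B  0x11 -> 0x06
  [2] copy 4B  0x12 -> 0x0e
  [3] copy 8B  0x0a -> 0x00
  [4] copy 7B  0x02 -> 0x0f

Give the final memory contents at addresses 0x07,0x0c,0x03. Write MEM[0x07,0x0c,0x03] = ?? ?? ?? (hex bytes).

MEM[0x07,0x0c,0x03] = 67 5e d8

[0] 0x00->0x13 len=3 : 2a 10 67
[1] 0x11->0x06 len=2 : 41 ed
[2] 0x12->0x0e len=4 : ed 2a 10 67
[3] 0x0a->0x00 len=8 : 35 98 5e d8 ed 2a 10 67
[4] 0x02->0x0f len=7 : 5e d8 ed 2a 10 67 87
query mem[0x07]=0x67, mem[0x0c]=0x5e, mem[0x03]=0xd8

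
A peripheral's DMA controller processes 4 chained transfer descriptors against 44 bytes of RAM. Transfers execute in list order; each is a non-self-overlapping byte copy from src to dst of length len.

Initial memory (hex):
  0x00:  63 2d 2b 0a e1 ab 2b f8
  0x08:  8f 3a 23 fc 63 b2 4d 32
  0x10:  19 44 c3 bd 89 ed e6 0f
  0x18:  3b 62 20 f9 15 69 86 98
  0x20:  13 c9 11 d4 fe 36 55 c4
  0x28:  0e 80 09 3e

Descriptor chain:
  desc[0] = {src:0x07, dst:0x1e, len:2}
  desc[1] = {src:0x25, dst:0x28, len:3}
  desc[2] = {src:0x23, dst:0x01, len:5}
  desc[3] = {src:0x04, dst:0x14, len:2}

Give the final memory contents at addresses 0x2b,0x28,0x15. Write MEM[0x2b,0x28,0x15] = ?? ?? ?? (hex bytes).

MEM[0x2b,0x28,0x15] = 3e 36 c4

D0: mem[0x1e..0x1f] <- [f8 8f]
D1: mem[0x28..0x2a] <- [36 55 c4]
D2: mem[0x01..0x05] <- [d4 fe 36 55 c4]
D3: mem[0x14..0x15] <- [55 c4]
query mem[0x2b]=0x3e, mem[0x28]=0x36, mem[0x15]=0xc4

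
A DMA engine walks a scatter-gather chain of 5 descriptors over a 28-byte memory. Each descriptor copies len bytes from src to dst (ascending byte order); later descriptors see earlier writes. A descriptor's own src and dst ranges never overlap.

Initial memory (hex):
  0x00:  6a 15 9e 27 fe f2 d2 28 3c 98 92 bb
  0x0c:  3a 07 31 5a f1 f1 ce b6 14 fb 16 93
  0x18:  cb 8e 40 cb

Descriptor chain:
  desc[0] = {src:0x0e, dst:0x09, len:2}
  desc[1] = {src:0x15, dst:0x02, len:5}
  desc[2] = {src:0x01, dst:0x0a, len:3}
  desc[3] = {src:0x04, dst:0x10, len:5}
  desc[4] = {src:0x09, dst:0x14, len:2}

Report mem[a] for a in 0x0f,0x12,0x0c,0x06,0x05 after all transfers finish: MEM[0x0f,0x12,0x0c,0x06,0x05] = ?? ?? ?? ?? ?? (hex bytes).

MEM[0x0f,0x12,0x0c,0x06,0x05] = 5a 8e 16 8e cb

  after D0: wrote 2B at 0x09 = 315a
  after D1: wrote 5B at 0x02 = fb1693cb8e
  after D2: wrote 3B at 0x0a = 15fb16
  after D3: wrote 5B at 0x10 = 93cb8e283c
  after D4: wrote 2B at 0x14 = 3115
query mem[0x0f]=0x5a, mem[0x12]=0x8e, mem[0x0c]=0x16, mem[0x06]=0x8e, mem[0x05]=0xcb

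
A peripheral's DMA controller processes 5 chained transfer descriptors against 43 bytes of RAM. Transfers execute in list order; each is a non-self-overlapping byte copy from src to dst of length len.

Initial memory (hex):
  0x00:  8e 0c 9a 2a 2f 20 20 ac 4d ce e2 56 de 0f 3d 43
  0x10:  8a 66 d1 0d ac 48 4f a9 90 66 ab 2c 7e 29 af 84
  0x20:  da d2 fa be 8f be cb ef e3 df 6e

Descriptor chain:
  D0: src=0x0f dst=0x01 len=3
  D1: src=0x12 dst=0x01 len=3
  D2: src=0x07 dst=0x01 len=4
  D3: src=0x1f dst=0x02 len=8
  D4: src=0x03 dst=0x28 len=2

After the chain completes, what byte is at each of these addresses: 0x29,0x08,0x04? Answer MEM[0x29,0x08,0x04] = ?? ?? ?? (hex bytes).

#0 dst[0x01+3] := {0x43,0x8a,0x66}
#1 dst[0x01+3] := {0xd1,0x0d,0xac}
#2 dst[0x01+4] := {0xac,0x4d,0xce,0xe2}
#3 dst[0x02+8] := {0x84,0xda,0xd2,0xfa,0xbe,0x8f,0xbe,0xcb}
#4 dst[0x28+2] := {0xda,0xd2}
query mem[0x29]=0xd2, mem[0x08]=0xbe, mem[0x04]=0xd2

MEM[0x29,0x08,0x04] = d2 be d2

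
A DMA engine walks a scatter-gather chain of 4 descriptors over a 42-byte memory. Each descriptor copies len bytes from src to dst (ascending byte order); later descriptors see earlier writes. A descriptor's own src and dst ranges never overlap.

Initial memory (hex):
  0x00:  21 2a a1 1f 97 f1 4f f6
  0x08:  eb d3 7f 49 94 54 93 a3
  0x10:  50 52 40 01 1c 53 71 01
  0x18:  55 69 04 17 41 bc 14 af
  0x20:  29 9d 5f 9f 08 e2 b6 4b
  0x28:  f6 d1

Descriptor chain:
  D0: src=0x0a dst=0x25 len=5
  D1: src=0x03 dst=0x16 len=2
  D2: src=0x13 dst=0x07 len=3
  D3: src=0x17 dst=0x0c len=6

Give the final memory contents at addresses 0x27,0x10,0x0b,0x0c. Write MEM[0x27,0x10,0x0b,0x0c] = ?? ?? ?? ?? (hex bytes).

MEM[0x27,0x10,0x0b,0x0c] = 94 17 49 97

[0] 0x0a->0x25 len=5 : 7f 49 94 54 93
[1] 0x03->0x16 len=2 : 1f 97
[2] 0x13->0x07 len=3 : 01 1c 53
[3] 0x17->0x0c len=6 : 97 55 69 04 17 41
query mem[0x27]=0x94, mem[0x10]=0x17, mem[0x0b]=0x49, mem[0x0c]=0x97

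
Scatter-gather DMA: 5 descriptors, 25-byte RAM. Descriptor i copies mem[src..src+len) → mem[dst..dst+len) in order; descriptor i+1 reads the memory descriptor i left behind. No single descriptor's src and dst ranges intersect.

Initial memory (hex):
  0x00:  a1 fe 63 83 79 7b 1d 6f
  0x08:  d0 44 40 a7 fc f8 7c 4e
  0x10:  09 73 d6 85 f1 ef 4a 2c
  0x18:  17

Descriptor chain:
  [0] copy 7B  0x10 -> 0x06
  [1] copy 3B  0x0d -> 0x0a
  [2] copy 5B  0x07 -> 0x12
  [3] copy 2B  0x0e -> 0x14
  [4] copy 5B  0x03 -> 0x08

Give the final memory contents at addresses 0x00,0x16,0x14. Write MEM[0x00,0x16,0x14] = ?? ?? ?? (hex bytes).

MEM[0x00,0x16,0x14] = a1 7c 7c

#0 dst[0x06+7] := {0x09,0x73,0xd6,0x85,0xf1,0xef,0x4a}
#1 dst[0x0a+3] := {0xf8,0x7c,0x4e}
#2 dst[0x12+5] := {0x73,0xd6,0x85,0xf8,0x7c}
#3 dst[0x14+2] := {0x7c,0x4e}
#4 dst[0x08+5] := {0x83,0x79,0x7b,0x09,0x73}
query mem[0x00]=0xa1, mem[0x16]=0x7c, mem[0x14]=0x7c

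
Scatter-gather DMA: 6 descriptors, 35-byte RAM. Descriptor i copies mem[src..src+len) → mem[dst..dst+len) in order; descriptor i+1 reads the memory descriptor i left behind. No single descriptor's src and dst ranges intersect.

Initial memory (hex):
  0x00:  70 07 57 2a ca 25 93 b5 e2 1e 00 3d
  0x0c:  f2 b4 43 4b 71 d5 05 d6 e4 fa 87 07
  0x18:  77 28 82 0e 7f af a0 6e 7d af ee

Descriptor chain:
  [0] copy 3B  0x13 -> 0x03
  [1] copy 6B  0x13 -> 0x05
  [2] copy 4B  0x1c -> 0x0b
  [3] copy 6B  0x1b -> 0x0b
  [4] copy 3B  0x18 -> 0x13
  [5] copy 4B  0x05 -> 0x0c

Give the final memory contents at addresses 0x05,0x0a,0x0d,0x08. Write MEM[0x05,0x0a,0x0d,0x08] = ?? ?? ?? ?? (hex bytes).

  after D0: wrote 3B at 0x03 = d6e4fa
  after D1: wrote 6B at 0x05 = d6e4fa870777
  after D2: wrote 4B at 0x0b = 7fafa06e
  after D3: wrote 6B at 0x0b = 0e7fafa06e7d
  after D4: wrote 3B at 0x13 = 772882
  after D5: wrote 4B at 0x0c = d6e4fa87
query mem[0x05]=0xd6, mem[0x0a]=0x77, mem[0x0d]=0xe4, mem[0x08]=0x87

MEM[0x05,0x0a,0x0d,0x08] = d6 77 e4 87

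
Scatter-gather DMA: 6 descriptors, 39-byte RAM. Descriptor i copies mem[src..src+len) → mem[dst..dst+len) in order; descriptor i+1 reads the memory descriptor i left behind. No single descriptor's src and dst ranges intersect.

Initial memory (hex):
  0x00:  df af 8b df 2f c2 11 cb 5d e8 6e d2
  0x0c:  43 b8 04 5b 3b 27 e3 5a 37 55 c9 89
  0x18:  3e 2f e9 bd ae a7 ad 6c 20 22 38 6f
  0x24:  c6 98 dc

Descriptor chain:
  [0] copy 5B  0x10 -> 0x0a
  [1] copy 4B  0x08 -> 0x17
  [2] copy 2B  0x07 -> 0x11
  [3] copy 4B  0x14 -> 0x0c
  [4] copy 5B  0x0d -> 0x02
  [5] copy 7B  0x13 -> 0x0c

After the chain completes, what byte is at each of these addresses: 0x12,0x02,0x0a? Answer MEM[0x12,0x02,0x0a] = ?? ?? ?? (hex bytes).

#0 dst[0x0a+5] := {0x3b,0x27,0xe3,0x5a,0x37}
#1 dst[0x17+4] := {0x5d,0xe8,0x3b,0x27}
#2 dst[0x11+2] := {0xcb,0x5d}
#3 dst[0x0c+4] := {0x37,0x55,0xc9,0x5d}
#4 dst[0x02+5] := {0x55,0xc9,0x5d,0x3b,0xcb}
#5 dst[0x0c+7] := {0x5a,0x37,0x55,0xc9,0x5d,0xe8,0x3b}
query mem[0x12]=0x3b, mem[0x02]=0x55, mem[0x0a]=0x3b

MEM[0x12,0x02,0x0a] = 3b 55 3b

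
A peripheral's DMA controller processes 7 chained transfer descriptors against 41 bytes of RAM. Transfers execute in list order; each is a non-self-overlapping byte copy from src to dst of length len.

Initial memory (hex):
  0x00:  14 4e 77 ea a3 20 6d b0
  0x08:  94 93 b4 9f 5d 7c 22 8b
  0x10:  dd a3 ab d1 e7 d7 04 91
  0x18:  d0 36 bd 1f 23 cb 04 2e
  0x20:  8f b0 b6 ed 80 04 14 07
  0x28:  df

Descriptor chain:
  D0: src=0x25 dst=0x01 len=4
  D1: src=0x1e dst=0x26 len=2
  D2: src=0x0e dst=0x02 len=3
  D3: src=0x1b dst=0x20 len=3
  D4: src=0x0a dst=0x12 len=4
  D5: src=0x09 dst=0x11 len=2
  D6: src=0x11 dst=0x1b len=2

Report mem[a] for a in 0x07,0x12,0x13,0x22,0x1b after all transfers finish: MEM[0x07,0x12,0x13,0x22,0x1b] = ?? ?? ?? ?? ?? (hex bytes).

  after D0: wrote 4B at 0x01 = 041407df
  after D1: wrote 2B at 0x26 = 042e
  after D2: wrote 3B at 0x02 = 228bdd
  after D3: wrote 3B at 0x20 = 1f23cb
  after D4: wrote 4B at 0x12 = b49f5d7c
  after D5: wrote 2B at 0x11 = 93b4
  after D6: wrote 2B at 0x1b = 93b4
query mem[0x07]=0xb0, mem[0x12]=0xb4, mem[0x13]=0x9f, mem[0x22]=0xcb, mem[0x1b]=0x93

MEM[0x07,0x12,0x13,0x22,0x1b] = b0 b4 9f cb 93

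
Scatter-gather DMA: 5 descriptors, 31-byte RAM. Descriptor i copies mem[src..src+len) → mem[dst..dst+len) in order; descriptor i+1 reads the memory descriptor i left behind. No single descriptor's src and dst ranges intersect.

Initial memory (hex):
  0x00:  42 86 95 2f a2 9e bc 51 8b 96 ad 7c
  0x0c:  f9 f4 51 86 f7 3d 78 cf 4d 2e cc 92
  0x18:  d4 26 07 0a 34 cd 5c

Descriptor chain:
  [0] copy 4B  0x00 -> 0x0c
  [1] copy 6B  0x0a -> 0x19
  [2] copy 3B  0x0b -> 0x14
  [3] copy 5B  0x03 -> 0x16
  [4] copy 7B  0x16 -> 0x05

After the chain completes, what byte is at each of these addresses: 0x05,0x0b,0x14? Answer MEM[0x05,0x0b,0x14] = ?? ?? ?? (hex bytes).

MEM[0x05,0x0b,0x14] = 2f 86 7c

#0 dst[0x0c+4] := {0x42,0x86,0x95,0x2f}
#1 dst[0x19+6] := {0xad,0x7c,0x42,0x86,0x95,0x2f}
#2 dst[0x14+3] := {0x7c,0x42,0x86}
#3 dst[0x16+5] := {0x2f,0xa2,0x9e,0xbc,0x51}
#4 dst[0x05+7] := {0x2f,0xa2,0x9e,0xbc,0x51,0x42,0x86}
query mem[0x05]=0x2f, mem[0x0b]=0x86, mem[0x14]=0x7c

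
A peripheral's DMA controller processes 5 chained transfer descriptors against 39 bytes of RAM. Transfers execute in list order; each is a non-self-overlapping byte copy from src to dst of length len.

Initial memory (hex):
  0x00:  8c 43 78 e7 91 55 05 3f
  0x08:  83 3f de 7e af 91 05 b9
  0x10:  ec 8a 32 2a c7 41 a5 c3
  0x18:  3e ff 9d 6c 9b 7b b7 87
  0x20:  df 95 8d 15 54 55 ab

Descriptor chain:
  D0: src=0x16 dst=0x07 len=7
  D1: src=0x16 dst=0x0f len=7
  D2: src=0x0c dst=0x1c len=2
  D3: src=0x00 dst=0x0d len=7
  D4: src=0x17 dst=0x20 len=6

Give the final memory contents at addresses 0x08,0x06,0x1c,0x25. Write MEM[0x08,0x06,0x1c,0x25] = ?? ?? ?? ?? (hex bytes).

MEM[0x08,0x06,0x1c,0x25] = c3 05 6c 6c

#0 dst[0x07+7] := {0xa5,0xc3,0x3e,0xff,0x9d,0x6c,0x9b}
#1 dst[0x0f+7] := {0xa5,0xc3,0x3e,0xff,0x9d,0x6c,0x9b}
#2 dst[0x1c+2] := {0x6c,0x9b}
#3 dst[0x0d+7] := {0x8c,0x43,0x78,0xe7,0x91,0x55,0x05}
#4 dst[0x20+6] := {0xc3,0x3e,0xff,0x9d,0x6c,0x6c}
query mem[0x08]=0xc3, mem[0x06]=0x05, mem[0x1c]=0x6c, mem[0x25]=0x6c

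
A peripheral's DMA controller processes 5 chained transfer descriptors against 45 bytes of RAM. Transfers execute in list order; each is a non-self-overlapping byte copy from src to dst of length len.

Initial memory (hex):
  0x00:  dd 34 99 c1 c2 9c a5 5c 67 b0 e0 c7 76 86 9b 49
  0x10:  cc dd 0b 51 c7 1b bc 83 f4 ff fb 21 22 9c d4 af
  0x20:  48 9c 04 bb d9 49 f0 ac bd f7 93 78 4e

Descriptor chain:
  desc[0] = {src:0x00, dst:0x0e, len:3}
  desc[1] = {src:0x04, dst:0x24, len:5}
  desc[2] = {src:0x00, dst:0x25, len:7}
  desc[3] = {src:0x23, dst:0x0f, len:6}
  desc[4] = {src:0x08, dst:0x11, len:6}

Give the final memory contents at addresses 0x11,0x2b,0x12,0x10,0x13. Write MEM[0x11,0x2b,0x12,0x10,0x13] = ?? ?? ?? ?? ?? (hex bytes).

MEM[0x11,0x2b,0x12,0x10,0x13] = 67 a5 b0 c2 e0

#0 dst[0x0e+3] := {0xdd,0x34,0x99}
#1 dst[0x24+5] := {0xc2,0x9c,0xa5,0x5c,0x67}
#2 dst[0x25+7] := {0xdd,0x34,0x99,0xc1,0xc2,0x9c,0xa5}
#3 dst[0x0f+6] := {0xbb,0xc2,0xdd,0x34,0x99,0xc1}
#4 dst[0x11+6] := {0x67,0xb0,0xe0,0xc7,0x76,0x86}
query mem[0x11]=0x67, mem[0x2b]=0xa5, mem[0x12]=0xb0, mem[0x10]=0xc2, mem[0x13]=0xe0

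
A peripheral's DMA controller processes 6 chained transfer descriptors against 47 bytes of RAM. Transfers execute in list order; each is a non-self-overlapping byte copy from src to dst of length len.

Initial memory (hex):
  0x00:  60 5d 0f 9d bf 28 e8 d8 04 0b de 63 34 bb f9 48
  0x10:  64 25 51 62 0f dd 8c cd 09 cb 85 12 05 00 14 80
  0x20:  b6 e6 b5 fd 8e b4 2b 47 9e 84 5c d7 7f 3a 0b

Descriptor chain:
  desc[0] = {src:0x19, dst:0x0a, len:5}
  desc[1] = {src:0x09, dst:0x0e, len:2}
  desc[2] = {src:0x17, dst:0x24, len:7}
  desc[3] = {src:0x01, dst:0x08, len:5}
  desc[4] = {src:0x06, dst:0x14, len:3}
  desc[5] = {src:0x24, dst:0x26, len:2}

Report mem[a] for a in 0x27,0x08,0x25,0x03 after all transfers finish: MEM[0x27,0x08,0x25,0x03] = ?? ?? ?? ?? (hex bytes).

[0] 0x19->0x0a len=5 : cb 85 12 05 00
[1] 0x09->0x0e len=2 : 0b cb
[2] 0x17->0x24 len=7 : cd 09 cb 85 12 05 00
[3] 0x01->0x08 len=5 : 5d 0f 9d bf 28
[4] 0x06->0x14 len=3 : e8 d8 5d
[5] 0x24->0x26 len=2 : cd 09
query mem[0x27]=0x09, mem[0x08]=0x5d, mem[0x25]=0x09, mem[0x03]=0x9d

MEM[0x27,0x08,0x25,0x03] = 09 5d 09 9d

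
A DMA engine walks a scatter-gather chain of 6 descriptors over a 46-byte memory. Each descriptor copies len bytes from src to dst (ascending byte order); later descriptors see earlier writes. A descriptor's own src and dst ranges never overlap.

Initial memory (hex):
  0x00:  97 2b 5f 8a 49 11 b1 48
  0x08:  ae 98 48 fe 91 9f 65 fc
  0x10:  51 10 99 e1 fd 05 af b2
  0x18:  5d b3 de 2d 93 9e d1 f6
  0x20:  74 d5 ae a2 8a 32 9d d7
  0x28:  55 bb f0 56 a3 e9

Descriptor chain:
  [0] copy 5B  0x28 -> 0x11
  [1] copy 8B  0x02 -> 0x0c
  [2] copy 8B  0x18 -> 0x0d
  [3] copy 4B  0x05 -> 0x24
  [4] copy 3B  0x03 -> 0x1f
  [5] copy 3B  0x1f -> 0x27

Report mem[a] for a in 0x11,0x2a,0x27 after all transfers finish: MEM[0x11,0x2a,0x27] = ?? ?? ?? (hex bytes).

MEM[0x11,0x2a,0x27] = 93 f0 8a

  after D0: wrote 5B at 0x11 = 55bbf056a3
  after D1: wrote 8B at 0x0c = 5f8a4911b148ae98
  after D2: wrote 8B at 0x0d = 5db3de2d939ed1f6
  after D3: wrote 4B at 0x24 = 11b148ae
  after D4: wrote 3B at 0x1f = 8a4911
  after D5: wrote 3B at 0x27 = 8a4911
query mem[0x11]=0x93, mem[0x2a]=0xf0, mem[0x27]=0x8a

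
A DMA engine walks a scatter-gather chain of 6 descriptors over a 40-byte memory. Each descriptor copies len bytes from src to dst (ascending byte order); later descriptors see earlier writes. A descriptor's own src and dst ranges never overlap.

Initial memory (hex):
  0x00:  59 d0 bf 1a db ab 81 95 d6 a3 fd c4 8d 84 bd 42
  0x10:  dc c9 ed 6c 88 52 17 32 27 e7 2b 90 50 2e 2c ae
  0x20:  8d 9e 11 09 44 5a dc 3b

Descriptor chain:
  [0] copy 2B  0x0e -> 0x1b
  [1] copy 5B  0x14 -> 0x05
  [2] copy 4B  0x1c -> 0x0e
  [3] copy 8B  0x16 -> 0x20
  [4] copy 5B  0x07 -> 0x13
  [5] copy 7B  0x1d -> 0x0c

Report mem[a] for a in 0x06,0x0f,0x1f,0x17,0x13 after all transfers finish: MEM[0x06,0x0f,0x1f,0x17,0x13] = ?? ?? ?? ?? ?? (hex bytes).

[0] 0x0e->0x1b len=2 : bd 42
[1] 0x14->0x05 len=5 : 88 52 17 32 27
[2] 0x1c->0x0e len=4 : 42 2e 2c ae
[3] 0x16->0x20 len=8 : 17 32 27 e7 2b bd 42 2e
[4] 0x07->0x13 len=5 : 17 32 27 fd c4
[5] 0x1d->0x0c len=7 : 2e 2c ae 17 32 27 e7
query mem[0x06]=0x52, mem[0x0f]=0x17, mem[0x1f]=0xae, mem[0x17]=0xc4, mem[0x13]=0x17

MEM[0x06,0x0f,0x1f,0x17,0x13] = 52 17 ae c4 17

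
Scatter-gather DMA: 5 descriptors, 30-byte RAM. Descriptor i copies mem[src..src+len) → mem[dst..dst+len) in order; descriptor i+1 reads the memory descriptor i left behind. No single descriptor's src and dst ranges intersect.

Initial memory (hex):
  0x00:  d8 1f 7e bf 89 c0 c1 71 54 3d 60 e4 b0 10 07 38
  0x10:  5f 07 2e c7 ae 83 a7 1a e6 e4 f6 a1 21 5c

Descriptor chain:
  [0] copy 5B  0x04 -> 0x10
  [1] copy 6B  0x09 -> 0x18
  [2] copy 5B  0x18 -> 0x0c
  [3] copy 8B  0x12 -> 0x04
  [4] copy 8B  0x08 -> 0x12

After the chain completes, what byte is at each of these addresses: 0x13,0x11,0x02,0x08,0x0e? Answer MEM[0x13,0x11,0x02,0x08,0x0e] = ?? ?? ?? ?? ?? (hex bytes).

  after D0: wrote 5B at 0x10 = 89c0c17154
  after D1: wrote 6B at 0x18 = 3d60e4b01007
  after D2: wrote 5B at 0x0c = 3d60e4b010
  after D3: wrote 8B at 0x04 = c1715483a71a3d60
  after D4: wrote 8B at 0x12 = a71a3d603d60e4b0
query mem[0x13]=0x1a, mem[0x11]=0xc0, mem[0x02]=0x7e, mem[0x08]=0xa7, mem[0x0e]=0xe4

MEM[0x13,0x11,0x02,0x08,0x0e] = 1a c0 7e a7 e4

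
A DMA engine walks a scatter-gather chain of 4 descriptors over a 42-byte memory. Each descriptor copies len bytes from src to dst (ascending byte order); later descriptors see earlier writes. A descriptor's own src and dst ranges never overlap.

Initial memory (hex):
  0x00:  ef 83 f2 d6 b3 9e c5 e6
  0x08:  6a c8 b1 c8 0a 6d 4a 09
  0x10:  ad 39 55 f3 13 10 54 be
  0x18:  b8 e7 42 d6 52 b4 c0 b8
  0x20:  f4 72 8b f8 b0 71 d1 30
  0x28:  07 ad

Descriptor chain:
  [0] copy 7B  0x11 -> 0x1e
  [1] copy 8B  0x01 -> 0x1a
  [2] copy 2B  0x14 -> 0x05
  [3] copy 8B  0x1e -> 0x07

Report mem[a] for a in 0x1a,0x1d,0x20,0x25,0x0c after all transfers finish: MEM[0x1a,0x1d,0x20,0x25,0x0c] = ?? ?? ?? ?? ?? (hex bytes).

MEM[0x1a,0x1d,0x20,0x25,0x0c] = 83 b3 e6 71 54

#0 dst[0x1e+7] := {0x39,0x55,0xf3,0x13,0x10,0x54,0xbe}
#1 dst[0x1a+8] := {0x83,0xf2,0xd6,0xb3,0x9e,0xc5,0xe6,0x6a}
#2 dst[0x05+2] := {0x13,0x10}
#3 dst[0x07+8] := {0x9e,0xc5,0xe6,0x6a,0x10,0x54,0xbe,0x71}
query mem[0x1a]=0x83, mem[0x1d]=0xb3, mem[0x20]=0xe6, mem[0x25]=0x71, mem[0x0c]=0x54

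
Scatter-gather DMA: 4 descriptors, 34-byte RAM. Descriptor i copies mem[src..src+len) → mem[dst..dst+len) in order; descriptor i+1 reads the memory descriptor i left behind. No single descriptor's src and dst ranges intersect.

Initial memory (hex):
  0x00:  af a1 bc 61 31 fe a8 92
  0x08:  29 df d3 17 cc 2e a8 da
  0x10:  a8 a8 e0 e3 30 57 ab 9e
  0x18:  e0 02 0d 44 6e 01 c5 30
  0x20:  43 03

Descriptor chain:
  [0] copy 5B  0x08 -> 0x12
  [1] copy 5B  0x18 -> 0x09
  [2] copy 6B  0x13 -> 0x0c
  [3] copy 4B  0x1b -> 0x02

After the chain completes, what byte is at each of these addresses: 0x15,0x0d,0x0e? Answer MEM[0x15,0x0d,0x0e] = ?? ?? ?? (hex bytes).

#0 dst[0x12+5] := {0x29,0xdf,0xd3,0x17,0xcc}
#1 dst[0x09+5] := {0xe0,0x02,0x0d,0x44,0x6e}
#2 dst[0x0c+6] := {0xdf,0xd3,0x17,0xcc,0x9e,0xe0}
#3 dst[0x02+4] := {0x44,0x6e,0x01,0xc5}
query mem[0x15]=0x17, mem[0x0d]=0xd3, mem[0x0e]=0x17

MEM[0x15,0x0d,0x0e] = 17 d3 17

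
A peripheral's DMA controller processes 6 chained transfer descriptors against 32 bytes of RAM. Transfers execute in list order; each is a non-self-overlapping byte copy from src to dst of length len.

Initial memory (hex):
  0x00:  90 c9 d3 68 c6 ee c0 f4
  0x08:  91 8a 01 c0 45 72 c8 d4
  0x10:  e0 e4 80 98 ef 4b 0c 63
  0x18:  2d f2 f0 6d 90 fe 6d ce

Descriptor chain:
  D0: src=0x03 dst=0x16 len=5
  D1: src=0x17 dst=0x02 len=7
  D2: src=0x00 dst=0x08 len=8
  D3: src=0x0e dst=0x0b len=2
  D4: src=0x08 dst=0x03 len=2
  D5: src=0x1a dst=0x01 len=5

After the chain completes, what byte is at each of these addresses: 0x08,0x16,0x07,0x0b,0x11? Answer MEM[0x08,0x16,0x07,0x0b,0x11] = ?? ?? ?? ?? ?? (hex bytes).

D0: mem[0x16..0x1a] <- [68 c6 ee c0 f4]
D1: mem[0x02..0x08] <- [c6 ee c0 f4 6d 90 fe]
D2: mem[0x08..0x0f] <- [90 c9 c6 ee c0 f4 6d 90]
D3: mem[0x0b..0x0c] <- [6d 90]
D4: mem[0x03..0x04] <- [90 c9]
D5: mem[0x01..0x05] <- [f4 6d 90 fe 6d]
query mem[0x08]=0x90, mem[0x16]=0x68, mem[0x07]=0x90, mem[0x0b]=0x6d, mem[0x11]=0xe4

MEM[0x08,0x16,0x07,0x0b,0x11] = 90 68 90 6d e4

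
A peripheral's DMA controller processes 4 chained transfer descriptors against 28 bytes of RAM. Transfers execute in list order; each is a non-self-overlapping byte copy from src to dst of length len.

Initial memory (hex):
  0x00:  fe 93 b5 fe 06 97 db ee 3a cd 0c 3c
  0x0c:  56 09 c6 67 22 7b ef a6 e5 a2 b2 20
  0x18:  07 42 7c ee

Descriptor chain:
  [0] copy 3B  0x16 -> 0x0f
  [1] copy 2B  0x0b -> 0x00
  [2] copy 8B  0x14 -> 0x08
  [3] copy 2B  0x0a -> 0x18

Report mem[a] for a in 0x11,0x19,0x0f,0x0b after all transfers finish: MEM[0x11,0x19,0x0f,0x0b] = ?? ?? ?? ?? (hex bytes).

[0] 0x16->0x0f len=3 : b2 20 07
[1] 0x0b->0x00 len=2 : 3c 56
[2] 0x14->0x08 len=8 : e5 a2 b2 20 07 42 7c ee
[3] 0x0a->0x18 len=2 : b2 20
query mem[0x11]=0x07, mem[0x19]=0x20, mem[0x0f]=0xee, mem[0x0b]=0x20

MEM[0x11,0x19,0x0f,0x0b] = 07 20 ee 20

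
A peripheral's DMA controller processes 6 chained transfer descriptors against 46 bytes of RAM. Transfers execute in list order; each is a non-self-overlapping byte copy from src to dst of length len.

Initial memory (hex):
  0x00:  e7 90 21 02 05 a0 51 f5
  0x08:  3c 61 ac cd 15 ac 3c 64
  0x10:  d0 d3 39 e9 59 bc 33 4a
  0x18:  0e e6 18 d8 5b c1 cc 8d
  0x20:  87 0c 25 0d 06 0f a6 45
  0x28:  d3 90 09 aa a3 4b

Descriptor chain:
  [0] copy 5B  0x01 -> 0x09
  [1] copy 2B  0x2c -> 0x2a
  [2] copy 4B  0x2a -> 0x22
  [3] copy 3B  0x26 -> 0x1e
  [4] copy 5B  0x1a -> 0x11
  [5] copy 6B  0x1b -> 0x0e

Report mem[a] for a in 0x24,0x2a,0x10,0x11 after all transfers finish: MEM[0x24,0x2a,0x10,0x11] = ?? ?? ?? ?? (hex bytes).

  after D0: wrote 5B at 0x09 = 90210205a0
  after D1: wrote 2B at 0x2a = a34b
  after D2: wrote 4B at 0x22 = a34ba34b
  after D3: wrote 3B at 0x1e = a645d3
  after D4: wrote 5B at 0x11 = 18d85bc1a6
  after D5: wrote 6B at 0x0e = d85bc1a645d3
query mem[0x24]=0xa3, mem[0x2a]=0xa3, mem[0x10]=0xc1, mem[0x11]=0xa6

MEM[0x24,0x2a,0x10,0x11] = a3 a3 c1 a6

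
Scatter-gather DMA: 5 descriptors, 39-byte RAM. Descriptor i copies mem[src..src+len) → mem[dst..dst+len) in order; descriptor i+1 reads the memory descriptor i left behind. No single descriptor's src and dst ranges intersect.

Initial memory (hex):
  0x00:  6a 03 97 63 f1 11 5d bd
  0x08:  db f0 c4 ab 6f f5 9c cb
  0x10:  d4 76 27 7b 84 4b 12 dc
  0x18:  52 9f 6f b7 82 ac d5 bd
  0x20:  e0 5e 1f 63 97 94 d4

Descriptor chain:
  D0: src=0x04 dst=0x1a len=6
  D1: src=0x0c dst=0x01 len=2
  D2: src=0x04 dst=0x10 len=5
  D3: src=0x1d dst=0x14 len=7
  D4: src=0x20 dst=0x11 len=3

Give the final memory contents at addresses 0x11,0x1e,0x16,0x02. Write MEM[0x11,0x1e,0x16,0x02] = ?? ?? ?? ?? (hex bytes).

MEM[0x11,0x1e,0x16,0x02] = e0 db f0 f5

[0] 0x04->0x1a len=6 : f1 11 5d bd db f0
[1] 0x0c->0x01 len=2 : 6f f5
[2] 0x04->0x10 len=5 : f1 11 5d bd db
[3] 0x1d->0x14 len=7 : bd db f0 e0 5e 1f 63
[4] 0x20->0x11 len=3 : e0 5e 1f
query mem[0x11]=0xe0, mem[0x1e]=0xdb, mem[0x16]=0xf0, mem[0x02]=0xf5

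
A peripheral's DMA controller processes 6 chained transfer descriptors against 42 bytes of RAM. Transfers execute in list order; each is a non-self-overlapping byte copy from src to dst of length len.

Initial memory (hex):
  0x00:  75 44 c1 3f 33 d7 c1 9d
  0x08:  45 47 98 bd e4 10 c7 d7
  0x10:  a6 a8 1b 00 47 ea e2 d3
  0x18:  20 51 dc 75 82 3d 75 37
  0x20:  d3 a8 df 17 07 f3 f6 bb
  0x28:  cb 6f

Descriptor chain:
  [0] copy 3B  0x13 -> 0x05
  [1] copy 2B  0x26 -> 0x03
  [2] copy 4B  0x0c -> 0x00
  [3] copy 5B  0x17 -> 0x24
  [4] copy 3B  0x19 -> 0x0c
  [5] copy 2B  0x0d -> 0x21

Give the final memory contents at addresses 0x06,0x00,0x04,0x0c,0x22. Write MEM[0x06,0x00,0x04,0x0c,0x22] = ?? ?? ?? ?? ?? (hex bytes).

MEM[0x06,0x00,0x04,0x0c,0x22] = 47 e4 bb 51 75

D0: mem[0x05..0x07] <- [00 47 ea]
D1: mem[0x03..0x04] <- [f6 bb]
D2: mem[0x00..0x03] <- [e4 10 c7 d7]
D3: mem[0x24..0x28] <- [d3 20 51 dc 75]
D4: mem[0x0c..0x0e] <- [51 dc 75]
D5: mem[0x21..0x22] <- [dc 75]
query mem[0x06]=0x47, mem[0x00]=0xe4, mem[0x04]=0xbb, mem[0x0c]=0x51, mem[0x22]=0x75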